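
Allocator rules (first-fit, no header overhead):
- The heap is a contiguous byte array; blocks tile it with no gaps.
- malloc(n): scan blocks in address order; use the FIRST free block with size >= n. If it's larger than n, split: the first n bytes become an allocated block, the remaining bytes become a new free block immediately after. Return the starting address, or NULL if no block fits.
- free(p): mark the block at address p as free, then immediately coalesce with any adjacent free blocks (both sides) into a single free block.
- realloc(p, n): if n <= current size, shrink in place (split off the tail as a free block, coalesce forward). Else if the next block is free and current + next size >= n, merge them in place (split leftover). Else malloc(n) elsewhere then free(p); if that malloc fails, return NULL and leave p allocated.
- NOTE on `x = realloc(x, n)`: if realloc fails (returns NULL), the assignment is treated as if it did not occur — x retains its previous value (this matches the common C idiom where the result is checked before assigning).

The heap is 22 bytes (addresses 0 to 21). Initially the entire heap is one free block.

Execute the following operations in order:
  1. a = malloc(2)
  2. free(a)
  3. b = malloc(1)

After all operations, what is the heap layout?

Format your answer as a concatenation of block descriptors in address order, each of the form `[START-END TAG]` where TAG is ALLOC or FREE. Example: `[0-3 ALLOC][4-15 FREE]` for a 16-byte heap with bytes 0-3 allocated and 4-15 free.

Answer: [0-0 ALLOC][1-21 FREE]

Derivation:
Op 1: a = malloc(2) -> a = 0; heap: [0-1 ALLOC][2-21 FREE]
Op 2: free(a) -> (freed a); heap: [0-21 FREE]
Op 3: b = malloc(1) -> b = 0; heap: [0-0 ALLOC][1-21 FREE]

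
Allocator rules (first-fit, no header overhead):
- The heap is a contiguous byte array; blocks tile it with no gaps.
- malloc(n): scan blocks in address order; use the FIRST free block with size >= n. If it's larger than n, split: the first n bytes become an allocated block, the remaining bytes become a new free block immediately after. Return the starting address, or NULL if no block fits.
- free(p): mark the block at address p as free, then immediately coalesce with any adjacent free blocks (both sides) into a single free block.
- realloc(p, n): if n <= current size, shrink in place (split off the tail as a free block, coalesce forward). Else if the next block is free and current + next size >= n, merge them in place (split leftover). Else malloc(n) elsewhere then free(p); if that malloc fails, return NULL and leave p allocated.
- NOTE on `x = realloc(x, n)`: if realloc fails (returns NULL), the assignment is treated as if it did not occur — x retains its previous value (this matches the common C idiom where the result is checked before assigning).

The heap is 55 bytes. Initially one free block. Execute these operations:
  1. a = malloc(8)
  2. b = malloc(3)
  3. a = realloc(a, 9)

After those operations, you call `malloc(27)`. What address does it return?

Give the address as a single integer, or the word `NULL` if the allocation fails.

Answer: 20

Derivation:
Op 1: a = malloc(8) -> a = 0; heap: [0-7 ALLOC][8-54 FREE]
Op 2: b = malloc(3) -> b = 8; heap: [0-7 ALLOC][8-10 ALLOC][11-54 FREE]
Op 3: a = realloc(a, 9) -> a = 11; heap: [0-7 FREE][8-10 ALLOC][11-19 ALLOC][20-54 FREE]
malloc(27): first-fit scan over [0-7 FREE][8-10 ALLOC][11-19 ALLOC][20-54 FREE] -> 20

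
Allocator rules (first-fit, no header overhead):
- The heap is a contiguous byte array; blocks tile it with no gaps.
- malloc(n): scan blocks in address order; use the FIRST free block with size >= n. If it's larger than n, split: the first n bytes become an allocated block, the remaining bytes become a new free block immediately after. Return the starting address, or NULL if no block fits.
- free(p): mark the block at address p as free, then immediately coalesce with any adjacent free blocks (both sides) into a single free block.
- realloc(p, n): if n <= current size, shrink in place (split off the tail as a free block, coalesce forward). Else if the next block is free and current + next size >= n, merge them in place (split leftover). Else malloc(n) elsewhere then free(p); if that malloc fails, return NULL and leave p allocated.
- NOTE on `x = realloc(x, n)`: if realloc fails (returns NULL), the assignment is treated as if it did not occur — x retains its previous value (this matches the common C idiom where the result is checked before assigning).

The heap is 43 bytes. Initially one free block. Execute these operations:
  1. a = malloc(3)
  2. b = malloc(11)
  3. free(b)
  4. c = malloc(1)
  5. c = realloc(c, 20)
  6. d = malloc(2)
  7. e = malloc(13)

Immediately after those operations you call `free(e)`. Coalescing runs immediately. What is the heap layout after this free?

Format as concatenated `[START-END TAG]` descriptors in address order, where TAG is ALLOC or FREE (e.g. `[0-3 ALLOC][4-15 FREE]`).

Op 1: a = malloc(3) -> a = 0; heap: [0-2 ALLOC][3-42 FREE]
Op 2: b = malloc(11) -> b = 3; heap: [0-2 ALLOC][3-13 ALLOC][14-42 FREE]
Op 3: free(b) -> (freed b); heap: [0-2 ALLOC][3-42 FREE]
Op 4: c = malloc(1) -> c = 3; heap: [0-2 ALLOC][3-3 ALLOC][4-42 FREE]
Op 5: c = realloc(c, 20) -> c = 3; heap: [0-2 ALLOC][3-22 ALLOC][23-42 FREE]
Op 6: d = malloc(2) -> d = 23; heap: [0-2 ALLOC][3-22 ALLOC][23-24 ALLOC][25-42 FREE]
Op 7: e = malloc(13) -> e = 25; heap: [0-2 ALLOC][3-22 ALLOC][23-24 ALLOC][25-37 ALLOC][38-42 FREE]
free(e): e = 25 -> block [25-37 ALLOC]; mark free, coalesce with adjacent free neighbors -> [0-2 ALLOC][3-22 ALLOC][23-24 ALLOC][25-42 FREE]

Answer: [0-2 ALLOC][3-22 ALLOC][23-24 ALLOC][25-42 FREE]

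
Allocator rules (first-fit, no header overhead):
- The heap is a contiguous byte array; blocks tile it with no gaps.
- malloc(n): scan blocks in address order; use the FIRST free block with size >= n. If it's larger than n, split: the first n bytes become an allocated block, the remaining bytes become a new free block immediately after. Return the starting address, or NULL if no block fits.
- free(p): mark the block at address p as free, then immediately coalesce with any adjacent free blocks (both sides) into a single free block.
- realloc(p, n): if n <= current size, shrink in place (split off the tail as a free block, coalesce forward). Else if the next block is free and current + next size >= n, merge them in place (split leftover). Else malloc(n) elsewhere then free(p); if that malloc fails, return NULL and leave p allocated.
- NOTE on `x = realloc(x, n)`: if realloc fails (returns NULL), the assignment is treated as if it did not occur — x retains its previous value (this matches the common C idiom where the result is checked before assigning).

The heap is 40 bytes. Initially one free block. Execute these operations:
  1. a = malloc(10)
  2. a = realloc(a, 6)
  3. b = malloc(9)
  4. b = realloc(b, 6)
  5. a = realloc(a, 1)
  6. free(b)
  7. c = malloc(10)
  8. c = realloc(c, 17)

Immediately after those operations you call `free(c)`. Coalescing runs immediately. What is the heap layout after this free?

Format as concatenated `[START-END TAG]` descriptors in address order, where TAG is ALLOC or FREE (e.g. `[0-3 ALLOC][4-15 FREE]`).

Answer: [0-0 ALLOC][1-39 FREE]

Derivation:
Op 1: a = malloc(10) -> a = 0; heap: [0-9 ALLOC][10-39 FREE]
Op 2: a = realloc(a, 6) -> a = 0; heap: [0-5 ALLOC][6-39 FREE]
Op 3: b = malloc(9) -> b = 6; heap: [0-5 ALLOC][6-14 ALLOC][15-39 FREE]
Op 4: b = realloc(b, 6) -> b = 6; heap: [0-5 ALLOC][6-11 ALLOC][12-39 FREE]
Op 5: a = realloc(a, 1) -> a = 0; heap: [0-0 ALLOC][1-5 FREE][6-11 ALLOC][12-39 FREE]
Op 6: free(b) -> (freed b); heap: [0-0 ALLOC][1-39 FREE]
Op 7: c = malloc(10) -> c = 1; heap: [0-0 ALLOC][1-10 ALLOC][11-39 FREE]
Op 8: c = realloc(c, 17) -> c = 1; heap: [0-0 ALLOC][1-17 ALLOC][18-39 FREE]
free(c): c = 1 -> block [1-17 ALLOC]; mark free, coalesce with adjacent free neighbors -> [0-0 ALLOC][1-39 FREE]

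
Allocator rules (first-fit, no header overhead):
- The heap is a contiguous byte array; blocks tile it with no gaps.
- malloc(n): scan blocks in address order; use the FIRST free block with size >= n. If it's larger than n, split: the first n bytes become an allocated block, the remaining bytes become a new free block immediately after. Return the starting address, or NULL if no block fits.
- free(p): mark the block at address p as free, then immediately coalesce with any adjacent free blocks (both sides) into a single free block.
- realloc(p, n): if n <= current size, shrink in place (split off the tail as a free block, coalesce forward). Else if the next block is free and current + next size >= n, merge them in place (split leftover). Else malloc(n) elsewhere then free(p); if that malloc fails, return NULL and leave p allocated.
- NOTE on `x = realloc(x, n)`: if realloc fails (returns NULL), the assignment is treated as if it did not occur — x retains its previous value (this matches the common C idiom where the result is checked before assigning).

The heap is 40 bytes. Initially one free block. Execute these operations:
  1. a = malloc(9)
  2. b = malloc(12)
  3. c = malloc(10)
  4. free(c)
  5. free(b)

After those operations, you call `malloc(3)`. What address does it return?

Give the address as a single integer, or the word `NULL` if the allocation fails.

Op 1: a = malloc(9) -> a = 0; heap: [0-8 ALLOC][9-39 FREE]
Op 2: b = malloc(12) -> b = 9; heap: [0-8 ALLOC][9-20 ALLOC][21-39 FREE]
Op 3: c = malloc(10) -> c = 21; heap: [0-8 ALLOC][9-20 ALLOC][21-30 ALLOC][31-39 FREE]
Op 4: free(c) -> (freed c); heap: [0-8 ALLOC][9-20 ALLOC][21-39 FREE]
Op 5: free(b) -> (freed b); heap: [0-8 ALLOC][9-39 FREE]
malloc(3): first-fit scan over [0-8 ALLOC][9-39 FREE] -> 9

Answer: 9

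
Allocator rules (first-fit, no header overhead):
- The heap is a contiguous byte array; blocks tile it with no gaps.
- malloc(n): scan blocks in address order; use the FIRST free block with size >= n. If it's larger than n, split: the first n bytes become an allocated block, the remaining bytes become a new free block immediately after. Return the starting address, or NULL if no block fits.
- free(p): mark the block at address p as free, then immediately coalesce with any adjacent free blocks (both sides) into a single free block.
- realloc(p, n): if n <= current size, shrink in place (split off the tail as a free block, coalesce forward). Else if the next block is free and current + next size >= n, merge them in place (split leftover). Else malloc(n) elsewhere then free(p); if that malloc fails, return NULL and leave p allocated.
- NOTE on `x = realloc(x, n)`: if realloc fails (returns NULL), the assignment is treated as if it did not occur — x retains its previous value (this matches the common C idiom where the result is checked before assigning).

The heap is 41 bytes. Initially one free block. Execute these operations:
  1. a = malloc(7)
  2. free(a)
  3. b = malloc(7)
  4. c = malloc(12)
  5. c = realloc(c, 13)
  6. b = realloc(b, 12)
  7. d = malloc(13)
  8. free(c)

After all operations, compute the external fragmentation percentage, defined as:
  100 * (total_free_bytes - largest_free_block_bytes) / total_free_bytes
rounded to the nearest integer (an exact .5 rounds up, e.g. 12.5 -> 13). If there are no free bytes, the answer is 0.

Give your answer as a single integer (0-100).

Op 1: a = malloc(7) -> a = 0; heap: [0-6 ALLOC][7-40 FREE]
Op 2: free(a) -> (freed a); heap: [0-40 FREE]
Op 3: b = malloc(7) -> b = 0; heap: [0-6 ALLOC][7-40 FREE]
Op 4: c = malloc(12) -> c = 7; heap: [0-6 ALLOC][7-18 ALLOC][19-40 FREE]
Op 5: c = realloc(c, 13) -> c = 7; heap: [0-6 ALLOC][7-19 ALLOC][20-40 FREE]
Op 6: b = realloc(b, 12) -> b = 20; heap: [0-6 FREE][7-19 ALLOC][20-31 ALLOC][32-40 FREE]
Op 7: d = malloc(13) -> d = NULL; heap: [0-6 FREE][7-19 ALLOC][20-31 ALLOC][32-40 FREE]
Op 8: free(c) -> (freed c); heap: [0-19 FREE][20-31 ALLOC][32-40 FREE]
Free blocks: [20 9] total_free=29 largest=20 -> 100*(29-20)/29 = 900/29 ≈ 31.034 -> rounds to 31

Answer: 31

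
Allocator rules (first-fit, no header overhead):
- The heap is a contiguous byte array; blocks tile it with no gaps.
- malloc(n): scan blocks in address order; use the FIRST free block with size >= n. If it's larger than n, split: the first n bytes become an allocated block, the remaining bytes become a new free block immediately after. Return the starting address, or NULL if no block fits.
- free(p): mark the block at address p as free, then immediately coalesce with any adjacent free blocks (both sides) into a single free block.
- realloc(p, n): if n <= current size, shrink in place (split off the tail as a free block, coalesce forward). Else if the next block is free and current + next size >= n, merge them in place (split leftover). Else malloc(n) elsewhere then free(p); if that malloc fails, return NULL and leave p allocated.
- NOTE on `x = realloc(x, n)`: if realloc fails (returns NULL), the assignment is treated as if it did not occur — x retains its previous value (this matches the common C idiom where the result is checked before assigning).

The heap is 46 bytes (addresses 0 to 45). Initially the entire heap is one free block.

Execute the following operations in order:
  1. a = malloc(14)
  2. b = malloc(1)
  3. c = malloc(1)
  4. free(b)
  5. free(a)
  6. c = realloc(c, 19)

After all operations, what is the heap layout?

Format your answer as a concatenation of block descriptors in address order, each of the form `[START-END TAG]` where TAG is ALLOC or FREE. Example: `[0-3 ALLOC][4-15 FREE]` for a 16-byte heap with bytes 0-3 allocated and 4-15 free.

Answer: [0-14 FREE][15-33 ALLOC][34-45 FREE]

Derivation:
Op 1: a = malloc(14) -> a = 0; heap: [0-13 ALLOC][14-45 FREE]
Op 2: b = malloc(1) -> b = 14; heap: [0-13 ALLOC][14-14 ALLOC][15-45 FREE]
Op 3: c = malloc(1) -> c = 15; heap: [0-13 ALLOC][14-14 ALLOC][15-15 ALLOC][16-45 FREE]
Op 4: free(b) -> (freed b); heap: [0-13 ALLOC][14-14 FREE][15-15 ALLOC][16-45 FREE]
Op 5: free(a) -> (freed a); heap: [0-14 FREE][15-15 ALLOC][16-45 FREE]
Op 6: c = realloc(c, 19) -> c = 15; heap: [0-14 FREE][15-33 ALLOC][34-45 FREE]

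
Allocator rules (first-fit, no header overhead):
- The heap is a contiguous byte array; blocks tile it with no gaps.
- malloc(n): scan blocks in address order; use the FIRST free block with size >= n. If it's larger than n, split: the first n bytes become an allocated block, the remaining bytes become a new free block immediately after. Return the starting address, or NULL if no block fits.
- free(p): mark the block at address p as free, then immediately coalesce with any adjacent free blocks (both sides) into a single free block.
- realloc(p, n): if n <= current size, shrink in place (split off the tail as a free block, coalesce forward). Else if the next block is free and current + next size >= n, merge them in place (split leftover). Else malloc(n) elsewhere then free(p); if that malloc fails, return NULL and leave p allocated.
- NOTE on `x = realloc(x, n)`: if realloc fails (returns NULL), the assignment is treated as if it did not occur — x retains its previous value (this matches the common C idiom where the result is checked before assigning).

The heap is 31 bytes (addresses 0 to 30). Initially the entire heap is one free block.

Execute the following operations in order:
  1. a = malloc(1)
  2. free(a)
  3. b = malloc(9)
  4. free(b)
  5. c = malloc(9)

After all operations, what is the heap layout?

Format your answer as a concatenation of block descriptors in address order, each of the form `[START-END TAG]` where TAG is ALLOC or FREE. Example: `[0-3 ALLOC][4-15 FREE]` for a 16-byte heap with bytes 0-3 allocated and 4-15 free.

Op 1: a = malloc(1) -> a = 0; heap: [0-0 ALLOC][1-30 FREE]
Op 2: free(a) -> (freed a); heap: [0-30 FREE]
Op 3: b = malloc(9) -> b = 0; heap: [0-8 ALLOC][9-30 FREE]
Op 4: free(b) -> (freed b); heap: [0-30 FREE]
Op 5: c = malloc(9) -> c = 0; heap: [0-8 ALLOC][9-30 FREE]

Answer: [0-8 ALLOC][9-30 FREE]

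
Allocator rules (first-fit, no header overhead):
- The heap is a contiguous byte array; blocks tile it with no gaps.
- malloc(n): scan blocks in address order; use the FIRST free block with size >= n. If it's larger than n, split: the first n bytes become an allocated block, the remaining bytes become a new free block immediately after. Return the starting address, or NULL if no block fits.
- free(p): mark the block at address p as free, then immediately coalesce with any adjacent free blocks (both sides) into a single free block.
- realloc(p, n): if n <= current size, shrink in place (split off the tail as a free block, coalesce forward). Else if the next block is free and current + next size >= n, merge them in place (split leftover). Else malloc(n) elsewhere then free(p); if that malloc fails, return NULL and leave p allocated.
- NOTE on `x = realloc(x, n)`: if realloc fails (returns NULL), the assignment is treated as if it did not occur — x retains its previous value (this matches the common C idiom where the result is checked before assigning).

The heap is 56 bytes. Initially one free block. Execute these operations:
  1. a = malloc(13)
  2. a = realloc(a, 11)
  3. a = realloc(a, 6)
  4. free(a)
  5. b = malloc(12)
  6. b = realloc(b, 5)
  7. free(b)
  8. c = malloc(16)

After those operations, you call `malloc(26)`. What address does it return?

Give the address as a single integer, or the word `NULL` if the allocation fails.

Op 1: a = malloc(13) -> a = 0; heap: [0-12 ALLOC][13-55 FREE]
Op 2: a = realloc(a, 11) -> a = 0; heap: [0-10 ALLOC][11-55 FREE]
Op 3: a = realloc(a, 6) -> a = 0; heap: [0-5 ALLOC][6-55 FREE]
Op 4: free(a) -> (freed a); heap: [0-55 FREE]
Op 5: b = malloc(12) -> b = 0; heap: [0-11 ALLOC][12-55 FREE]
Op 6: b = realloc(b, 5) -> b = 0; heap: [0-4 ALLOC][5-55 FREE]
Op 7: free(b) -> (freed b); heap: [0-55 FREE]
Op 8: c = malloc(16) -> c = 0; heap: [0-15 ALLOC][16-55 FREE]
malloc(26): first-fit scan over [0-15 ALLOC][16-55 FREE] -> 16

Answer: 16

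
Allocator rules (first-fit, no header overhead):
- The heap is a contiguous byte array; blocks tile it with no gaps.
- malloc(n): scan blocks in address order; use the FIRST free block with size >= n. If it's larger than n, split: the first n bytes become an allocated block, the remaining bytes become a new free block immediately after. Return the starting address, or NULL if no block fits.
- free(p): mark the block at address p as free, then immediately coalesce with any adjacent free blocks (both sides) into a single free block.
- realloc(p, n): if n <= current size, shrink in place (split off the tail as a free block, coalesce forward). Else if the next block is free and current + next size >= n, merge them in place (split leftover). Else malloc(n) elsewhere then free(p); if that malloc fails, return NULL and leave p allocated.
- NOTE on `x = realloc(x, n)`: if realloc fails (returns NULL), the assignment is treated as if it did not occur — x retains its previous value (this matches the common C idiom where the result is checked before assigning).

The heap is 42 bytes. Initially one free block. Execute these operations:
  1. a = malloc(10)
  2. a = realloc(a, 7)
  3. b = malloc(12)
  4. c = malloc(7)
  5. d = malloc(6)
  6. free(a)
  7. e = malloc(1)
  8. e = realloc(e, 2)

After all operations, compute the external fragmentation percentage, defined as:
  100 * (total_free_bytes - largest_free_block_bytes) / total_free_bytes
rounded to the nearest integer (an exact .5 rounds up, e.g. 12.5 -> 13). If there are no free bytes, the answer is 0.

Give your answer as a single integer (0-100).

Answer: 33

Derivation:
Op 1: a = malloc(10) -> a = 0; heap: [0-9 ALLOC][10-41 FREE]
Op 2: a = realloc(a, 7) -> a = 0; heap: [0-6 ALLOC][7-41 FREE]
Op 3: b = malloc(12) -> b = 7; heap: [0-6 ALLOC][7-18 ALLOC][19-41 FREE]
Op 4: c = malloc(7) -> c = 19; heap: [0-6 ALLOC][7-18 ALLOC][19-25 ALLOC][26-41 FREE]
Op 5: d = malloc(6) -> d = 26; heap: [0-6 ALLOC][7-18 ALLOC][19-25 ALLOC][26-31 ALLOC][32-41 FREE]
Op 6: free(a) -> (freed a); heap: [0-6 FREE][7-18 ALLOC][19-25 ALLOC][26-31 ALLOC][32-41 FREE]
Op 7: e = malloc(1) -> e = 0; heap: [0-0 ALLOC][1-6 FREE][7-18 ALLOC][19-25 ALLOC][26-31 ALLOC][32-41 FREE]
Op 8: e = realloc(e, 2) -> e = 0; heap: [0-1 ALLOC][2-6 FREE][7-18 ALLOC][19-25 ALLOC][26-31 ALLOC][32-41 FREE]
Free blocks: [5 10] total_free=15 largest=10 -> 100*(15-10)/15 = 500/15 ≈ 33.333 -> rounds to 33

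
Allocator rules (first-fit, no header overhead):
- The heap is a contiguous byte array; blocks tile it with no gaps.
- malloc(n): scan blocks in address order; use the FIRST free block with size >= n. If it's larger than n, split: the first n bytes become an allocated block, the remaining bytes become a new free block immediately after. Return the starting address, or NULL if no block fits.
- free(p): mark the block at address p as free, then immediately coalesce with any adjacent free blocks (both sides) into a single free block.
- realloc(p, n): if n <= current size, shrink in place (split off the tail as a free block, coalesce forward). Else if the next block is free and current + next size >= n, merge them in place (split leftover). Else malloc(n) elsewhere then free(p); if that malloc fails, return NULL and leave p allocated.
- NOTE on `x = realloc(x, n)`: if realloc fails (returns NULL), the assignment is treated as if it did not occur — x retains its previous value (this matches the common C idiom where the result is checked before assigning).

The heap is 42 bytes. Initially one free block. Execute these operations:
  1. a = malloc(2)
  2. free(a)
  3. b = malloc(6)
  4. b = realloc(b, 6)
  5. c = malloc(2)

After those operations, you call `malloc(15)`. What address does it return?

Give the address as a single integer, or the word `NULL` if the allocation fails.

Op 1: a = malloc(2) -> a = 0; heap: [0-1 ALLOC][2-41 FREE]
Op 2: free(a) -> (freed a); heap: [0-41 FREE]
Op 3: b = malloc(6) -> b = 0; heap: [0-5 ALLOC][6-41 FREE]
Op 4: b = realloc(b, 6) -> b = 0; heap: [0-5 ALLOC][6-41 FREE]
Op 5: c = malloc(2) -> c = 6; heap: [0-5 ALLOC][6-7 ALLOC][8-41 FREE]
malloc(15): first-fit scan over [0-5 ALLOC][6-7 ALLOC][8-41 FREE] -> 8

Answer: 8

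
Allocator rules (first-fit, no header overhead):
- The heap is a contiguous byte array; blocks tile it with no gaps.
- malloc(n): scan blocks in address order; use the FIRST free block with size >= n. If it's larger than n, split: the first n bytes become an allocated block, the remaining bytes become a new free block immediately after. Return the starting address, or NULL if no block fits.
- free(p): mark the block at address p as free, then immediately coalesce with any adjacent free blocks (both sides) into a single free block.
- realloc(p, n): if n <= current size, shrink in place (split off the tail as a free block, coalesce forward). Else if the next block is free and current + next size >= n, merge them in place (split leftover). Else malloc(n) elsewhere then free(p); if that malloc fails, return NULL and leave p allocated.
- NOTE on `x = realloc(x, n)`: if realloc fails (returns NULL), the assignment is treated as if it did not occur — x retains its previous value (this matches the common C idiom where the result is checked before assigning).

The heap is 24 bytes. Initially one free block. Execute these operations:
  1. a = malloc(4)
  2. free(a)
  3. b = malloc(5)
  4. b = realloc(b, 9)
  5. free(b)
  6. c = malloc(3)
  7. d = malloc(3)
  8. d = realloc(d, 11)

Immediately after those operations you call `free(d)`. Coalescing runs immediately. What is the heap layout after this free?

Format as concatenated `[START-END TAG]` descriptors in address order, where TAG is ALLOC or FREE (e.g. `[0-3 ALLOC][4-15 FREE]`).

Answer: [0-2 ALLOC][3-23 FREE]

Derivation:
Op 1: a = malloc(4) -> a = 0; heap: [0-3 ALLOC][4-23 FREE]
Op 2: free(a) -> (freed a); heap: [0-23 FREE]
Op 3: b = malloc(5) -> b = 0; heap: [0-4 ALLOC][5-23 FREE]
Op 4: b = realloc(b, 9) -> b = 0; heap: [0-8 ALLOC][9-23 FREE]
Op 5: free(b) -> (freed b); heap: [0-23 FREE]
Op 6: c = malloc(3) -> c = 0; heap: [0-2 ALLOC][3-23 FREE]
Op 7: d = malloc(3) -> d = 3; heap: [0-2 ALLOC][3-5 ALLOC][6-23 FREE]
Op 8: d = realloc(d, 11) -> d = 3; heap: [0-2 ALLOC][3-13 ALLOC][14-23 FREE]
free(d): d = 3 -> block [3-13 ALLOC]; mark free, coalesce with adjacent free neighbors -> [0-2 ALLOC][3-23 FREE]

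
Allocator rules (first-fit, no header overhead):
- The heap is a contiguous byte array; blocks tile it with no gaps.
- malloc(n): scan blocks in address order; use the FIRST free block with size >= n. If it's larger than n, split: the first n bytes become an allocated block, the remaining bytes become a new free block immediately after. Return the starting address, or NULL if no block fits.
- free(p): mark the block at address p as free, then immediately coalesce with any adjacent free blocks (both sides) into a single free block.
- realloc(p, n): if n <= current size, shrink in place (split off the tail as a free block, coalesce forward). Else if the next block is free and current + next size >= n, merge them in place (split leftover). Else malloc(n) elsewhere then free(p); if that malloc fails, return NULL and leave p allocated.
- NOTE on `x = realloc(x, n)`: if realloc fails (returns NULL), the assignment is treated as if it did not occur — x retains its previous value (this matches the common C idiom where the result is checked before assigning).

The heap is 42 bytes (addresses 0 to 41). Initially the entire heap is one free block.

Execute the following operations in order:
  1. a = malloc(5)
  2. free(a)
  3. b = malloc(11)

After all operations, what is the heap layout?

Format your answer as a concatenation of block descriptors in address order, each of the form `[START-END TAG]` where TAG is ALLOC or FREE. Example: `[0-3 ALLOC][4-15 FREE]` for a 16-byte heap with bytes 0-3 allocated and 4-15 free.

Answer: [0-10 ALLOC][11-41 FREE]

Derivation:
Op 1: a = malloc(5) -> a = 0; heap: [0-4 ALLOC][5-41 FREE]
Op 2: free(a) -> (freed a); heap: [0-41 FREE]
Op 3: b = malloc(11) -> b = 0; heap: [0-10 ALLOC][11-41 FREE]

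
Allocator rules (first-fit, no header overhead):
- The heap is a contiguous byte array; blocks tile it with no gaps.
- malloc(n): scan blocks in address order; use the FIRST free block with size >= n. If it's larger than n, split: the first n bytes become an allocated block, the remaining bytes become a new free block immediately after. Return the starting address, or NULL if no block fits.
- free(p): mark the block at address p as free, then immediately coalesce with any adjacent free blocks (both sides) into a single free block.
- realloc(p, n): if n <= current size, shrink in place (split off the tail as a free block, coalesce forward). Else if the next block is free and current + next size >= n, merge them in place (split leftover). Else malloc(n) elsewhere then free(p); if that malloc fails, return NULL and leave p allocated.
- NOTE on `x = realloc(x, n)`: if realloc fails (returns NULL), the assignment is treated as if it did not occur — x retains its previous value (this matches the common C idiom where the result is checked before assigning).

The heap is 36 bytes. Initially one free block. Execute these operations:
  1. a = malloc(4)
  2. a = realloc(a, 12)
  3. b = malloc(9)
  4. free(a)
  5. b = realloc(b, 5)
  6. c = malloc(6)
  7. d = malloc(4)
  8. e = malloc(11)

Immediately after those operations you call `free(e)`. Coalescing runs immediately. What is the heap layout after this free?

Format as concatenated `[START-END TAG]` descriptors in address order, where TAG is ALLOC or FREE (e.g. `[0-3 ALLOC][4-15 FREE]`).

Op 1: a = malloc(4) -> a = 0; heap: [0-3 ALLOC][4-35 FREE]
Op 2: a = realloc(a, 12) -> a = 0; heap: [0-11 ALLOC][12-35 FREE]
Op 3: b = malloc(9) -> b = 12; heap: [0-11 ALLOC][12-20 ALLOC][21-35 FREE]
Op 4: free(a) -> (freed a); heap: [0-11 FREE][12-20 ALLOC][21-35 FREE]
Op 5: b = realloc(b, 5) -> b = 12; heap: [0-11 FREE][12-16 ALLOC][17-35 FREE]
Op 6: c = malloc(6) -> c = 0; heap: [0-5 ALLOC][6-11 FREE][12-16 ALLOC][17-35 FREE]
Op 7: d = malloc(4) -> d = 6; heap: [0-5 ALLOC][6-9 ALLOC][10-11 FREE][12-16 ALLOC][17-35 FREE]
Op 8: e = malloc(11) -> e = 17; heap: [0-5 ALLOC][6-9 ALLOC][10-11 FREE][12-16 ALLOC][17-27 ALLOC][28-35 FREE]
free(e): e = 17 -> block [17-27 ALLOC]; mark free, coalesce with adjacent free neighbors -> [0-5 ALLOC][6-9 ALLOC][10-11 FREE][12-16 ALLOC][17-35 FREE]

Answer: [0-5 ALLOC][6-9 ALLOC][10-11 FREE][12-16 ALLOC][17-35 FREE]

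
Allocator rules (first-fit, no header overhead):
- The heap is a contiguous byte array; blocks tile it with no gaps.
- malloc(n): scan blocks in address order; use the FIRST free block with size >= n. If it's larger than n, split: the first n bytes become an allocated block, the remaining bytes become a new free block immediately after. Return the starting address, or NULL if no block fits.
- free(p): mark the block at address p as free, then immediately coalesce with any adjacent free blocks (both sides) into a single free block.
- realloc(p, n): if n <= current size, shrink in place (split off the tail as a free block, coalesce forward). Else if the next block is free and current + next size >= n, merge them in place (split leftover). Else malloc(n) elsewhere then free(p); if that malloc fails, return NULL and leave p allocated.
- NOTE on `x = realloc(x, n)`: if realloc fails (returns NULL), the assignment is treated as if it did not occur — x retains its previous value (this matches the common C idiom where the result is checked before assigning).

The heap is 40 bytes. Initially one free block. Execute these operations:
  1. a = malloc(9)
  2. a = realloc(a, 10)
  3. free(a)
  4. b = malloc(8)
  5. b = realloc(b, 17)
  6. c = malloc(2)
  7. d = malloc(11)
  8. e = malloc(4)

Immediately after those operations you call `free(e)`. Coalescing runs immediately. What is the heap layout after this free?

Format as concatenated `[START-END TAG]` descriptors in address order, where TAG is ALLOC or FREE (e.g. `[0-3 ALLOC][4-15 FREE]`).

Op 1: a = malloc(9) -> a = 0; heap: [0-8 ALLOC][9-39 FREE]
Op 2: a = realloc(a, 10) -> a = 0; heap: [0-9 ALLOC][10-39 FREE]
Op 3: free(a) -> (freed a); heap: [0-39 FREE]
Op 4: b = malloc(8) -> b = 0; heap: [0-7 ALLOC][8-39 FREE]
Op 5: b = realloc(b, 17) -> b = 0; heap: [0-16 ALLOC][17-39 FREE]
Op 6: c = malloc(2) -> c = 17; heap: [0-16 ALLOC][17-18 ALLOC][19-39 FREE]
Op 7: d = malloc(11) -> d = 19; heap: [0-16 ALLOC][17-18 ALLOC][19-29 ALLOC][30-39 FREE]
Op 8: e = malloc(4) -> e = 30; heap: [0-16 ALLOC][17-18 ALLOC][19-29 ALLOC][30-33 ALLOC][34-39 FREE]
free(e): e = 30 -> block [30-33 ALLOC]; mark free, coalesce with adjacent free neighbors -> [0-16 ALLOC][17-18 ALLOC][19-29 ALLOC][30-39 FREE]

Answer: [0-16 ALLOC][17-18 ALLOC][19-29 ALLOC][30-39 FREE]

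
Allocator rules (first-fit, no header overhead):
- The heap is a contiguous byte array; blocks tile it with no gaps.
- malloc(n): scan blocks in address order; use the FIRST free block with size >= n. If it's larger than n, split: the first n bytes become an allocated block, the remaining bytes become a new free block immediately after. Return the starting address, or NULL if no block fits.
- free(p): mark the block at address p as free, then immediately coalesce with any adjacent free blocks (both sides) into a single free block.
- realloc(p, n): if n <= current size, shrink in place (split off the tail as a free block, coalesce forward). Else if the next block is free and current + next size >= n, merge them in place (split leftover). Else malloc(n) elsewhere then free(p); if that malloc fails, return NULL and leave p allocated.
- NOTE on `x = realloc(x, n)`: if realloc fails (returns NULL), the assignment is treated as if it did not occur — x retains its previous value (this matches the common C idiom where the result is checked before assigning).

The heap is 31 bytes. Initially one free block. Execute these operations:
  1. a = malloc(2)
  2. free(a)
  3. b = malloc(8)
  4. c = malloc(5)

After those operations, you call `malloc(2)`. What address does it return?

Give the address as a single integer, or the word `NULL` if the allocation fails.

Op 1: a = malloc(2) -> a = 0; heap: [0-1 ALLOC][2-30 FREE]
Op 2: free(a) -> (freed a); heap: [0-30 FREE]
Op 3: b = malloc(8) -> b = 0; heap: [0-7 ALLOC][8-30 FREE]
Op 4: c = malloc(5) -> c = 8; heap: [0-7 ALLOC][8-12 ALLOC][13-30 FREE]
malloc(2): first-fit scan over [0-7 ALLOC][8-12 ALLOC][13-30 FREE] -> 13

Answer: 13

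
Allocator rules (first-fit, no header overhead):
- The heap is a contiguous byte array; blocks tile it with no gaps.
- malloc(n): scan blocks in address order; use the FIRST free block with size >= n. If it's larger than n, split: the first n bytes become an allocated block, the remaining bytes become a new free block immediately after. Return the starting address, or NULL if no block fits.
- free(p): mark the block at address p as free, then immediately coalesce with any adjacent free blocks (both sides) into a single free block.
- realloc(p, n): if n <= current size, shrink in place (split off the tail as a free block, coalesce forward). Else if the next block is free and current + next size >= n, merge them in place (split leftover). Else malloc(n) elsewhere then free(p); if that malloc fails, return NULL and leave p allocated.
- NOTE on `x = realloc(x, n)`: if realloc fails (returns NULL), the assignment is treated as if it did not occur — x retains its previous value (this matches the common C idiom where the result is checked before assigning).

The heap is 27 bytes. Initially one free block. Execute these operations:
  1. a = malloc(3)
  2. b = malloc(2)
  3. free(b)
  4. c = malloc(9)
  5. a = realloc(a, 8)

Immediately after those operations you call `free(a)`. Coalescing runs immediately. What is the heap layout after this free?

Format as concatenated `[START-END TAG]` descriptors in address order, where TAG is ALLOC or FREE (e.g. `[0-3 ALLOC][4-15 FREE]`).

Answer: [0-2 FREE][3-11 ALLOC][12-26 FREE]

Derivation:
Op 1: a = malloc(3) -> a = 0; heap: [0-2 ALLOC][3-26 FREE]
Op 2: b = malloc(2) -> b = 3; heap: [0-2 ALLOC][3-4 ALLOC][5-26 FREE]
Op 3: free(b) -> (freed b); heap: [0-2 ALLOC][3-26 FREE]
Op 4: c = malloc(9) -> c = 3; heap: [0-2 ALLOC][3-11 ALLOC][12-26 FREE]
Op 5: a = realloc(a, 8) -> a = 12; heap: [0-2 FREE][3-11 ALLOC][12-19 ALLOC][20-26 FREE]
free(a): a = 12 -> block [12-19 ALLOC]; mark free, coalesce with adjacent free neighbors -> [0-2 FREE][3-11 ALLOC][12-26 FREE]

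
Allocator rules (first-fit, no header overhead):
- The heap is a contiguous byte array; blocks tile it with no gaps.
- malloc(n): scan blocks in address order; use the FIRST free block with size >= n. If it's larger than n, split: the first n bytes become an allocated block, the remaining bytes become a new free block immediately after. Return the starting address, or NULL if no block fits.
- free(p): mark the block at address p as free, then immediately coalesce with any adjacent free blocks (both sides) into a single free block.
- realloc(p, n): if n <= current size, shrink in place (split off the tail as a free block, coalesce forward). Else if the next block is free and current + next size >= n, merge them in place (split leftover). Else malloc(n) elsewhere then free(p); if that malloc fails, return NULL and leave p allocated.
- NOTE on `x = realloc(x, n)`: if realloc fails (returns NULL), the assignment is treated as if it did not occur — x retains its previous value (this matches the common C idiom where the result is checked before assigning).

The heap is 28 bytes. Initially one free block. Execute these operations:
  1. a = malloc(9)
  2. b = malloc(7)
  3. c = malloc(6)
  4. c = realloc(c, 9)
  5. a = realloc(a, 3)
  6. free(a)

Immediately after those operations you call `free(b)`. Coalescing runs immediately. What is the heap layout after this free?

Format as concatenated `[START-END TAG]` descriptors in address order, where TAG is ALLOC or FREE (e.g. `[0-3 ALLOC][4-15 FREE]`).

Op 1: a = malloc(9) -> a = 0; heap: [0-8 ALLOC][9-27 FREE]
Op 2: b = malloc(7) -> b = 9; heap: [0-8 ALLOC][9-15 ALLOC][16-27 FREE]
Op 3: c = malloc(6) -> c = 16; heap: [0-8 ALLOC][9-15 ALLOC][16-21 ALLOC][22-27 FREE]
Op 4: c = realloc(c, 9) -> c = 16; heap: [0-8 ALLOC][9-15 ALLOC][16-24 ALLOC][25-27 FREE]
Op 5: a = realloc(a, 3) -> a = 0; heap: [0-2 ALLOC][3-8 FREE][9-15 ALLOC][16-24 ALLOC][25-27 FREE]
Op 6: free(a) -> (freed a); heap: [0-8 FREE][9-15 ALLOC][16-24 ALLOC][25-27 FREE]
free(b): b = 9 -> block [9-15 ALLOC]; mark free, coalesce with adjacent free neighbors -> [0-15 FREE][16-24 ALLOC][25-27 FREE]

Answer: [0-15 FREE][16-24 ALLOC][25-27 FREE]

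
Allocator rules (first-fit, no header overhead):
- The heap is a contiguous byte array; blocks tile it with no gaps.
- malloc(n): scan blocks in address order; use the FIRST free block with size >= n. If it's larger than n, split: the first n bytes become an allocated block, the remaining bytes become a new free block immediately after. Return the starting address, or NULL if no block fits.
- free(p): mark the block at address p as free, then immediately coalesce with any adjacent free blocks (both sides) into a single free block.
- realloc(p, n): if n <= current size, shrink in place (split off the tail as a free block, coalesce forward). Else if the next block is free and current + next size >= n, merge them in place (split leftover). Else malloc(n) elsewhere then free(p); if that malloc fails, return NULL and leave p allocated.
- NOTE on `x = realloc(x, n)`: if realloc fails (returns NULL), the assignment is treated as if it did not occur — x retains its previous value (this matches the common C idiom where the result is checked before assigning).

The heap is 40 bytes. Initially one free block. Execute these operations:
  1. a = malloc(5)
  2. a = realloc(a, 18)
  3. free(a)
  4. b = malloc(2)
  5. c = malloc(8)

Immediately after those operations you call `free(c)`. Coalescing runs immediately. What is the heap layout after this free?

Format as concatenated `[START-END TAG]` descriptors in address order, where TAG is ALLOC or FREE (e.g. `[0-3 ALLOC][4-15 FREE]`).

Op 1: a = malloc(5) -> a = 0; heap: [0-4 ALLOC][5-39 FREE]
Op 2: a = realloc(a, 18) -> a = 0; heap: [0-17 ALLOC][18-39 FREE]
Op 3: free(a) -> (freed a); heap: [0-39 FREE]
Op 4: b = malloc(2) -> b = 0; heap: [0-1 ALLOC][2-39 FREE]
Op 5: c = malloc(8) -> c = 2; heap: [0-1 ALLOC][2-9 ALLOC][10-39 FREE]
free(c): c = 2 -> block [2-9 ALLOC]; mark free, coalesce with adjacent free neighbors -> [0-1 ALLOC][2-39 FREE]

Answer: [0-1 ALLOC][2-39 FREE]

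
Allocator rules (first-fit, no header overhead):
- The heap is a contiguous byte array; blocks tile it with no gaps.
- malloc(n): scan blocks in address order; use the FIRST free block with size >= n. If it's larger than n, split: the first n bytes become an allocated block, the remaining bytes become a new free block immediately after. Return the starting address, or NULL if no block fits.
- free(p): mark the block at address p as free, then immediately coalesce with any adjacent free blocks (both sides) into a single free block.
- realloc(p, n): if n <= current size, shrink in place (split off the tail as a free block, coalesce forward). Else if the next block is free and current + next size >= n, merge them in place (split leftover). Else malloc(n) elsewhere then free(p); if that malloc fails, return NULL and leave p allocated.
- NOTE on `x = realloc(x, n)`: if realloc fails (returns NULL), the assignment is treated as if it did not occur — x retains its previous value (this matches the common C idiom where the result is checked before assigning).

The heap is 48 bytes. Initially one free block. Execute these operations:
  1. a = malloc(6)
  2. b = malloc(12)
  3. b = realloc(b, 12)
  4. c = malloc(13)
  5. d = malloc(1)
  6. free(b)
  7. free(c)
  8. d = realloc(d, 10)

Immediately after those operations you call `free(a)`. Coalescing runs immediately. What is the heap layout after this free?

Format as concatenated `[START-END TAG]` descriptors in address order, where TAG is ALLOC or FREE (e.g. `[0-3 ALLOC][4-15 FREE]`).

Answer: [0-30 FREE][31-40 ALLOC][41-47 FREE]

Derivation:
Op 1: a = malloc(6) -> a = 0; heap: [0-5 ALLOC][6-47 FREE]
Op 2: b = malloc(12) -> b = 6; heap: [0-5 ALLOC][6-17 ALLOC][18-47 FREE]
Op 3: b = realloc(b, 12) -> b = 6; heap: [0-5 ALLOC][6-17 ALLOC][18-47 FREE]
Op 4: c = malloc(13) -> c = 18; heap: [0-5 ALLOC][6-17 ALLOC][18-30 ALLOC][31-47 FREE]
Op 5: d = malloc(1) -> d = 31; heap: [0-5 ALLOC][6-17 ALLOC][18-30 ALLOC][31-31 ALLOC][32-47 FREE]
Op 6: free(b) -> (freed b); heap: [0-5 ALLOC][6-17 FREE][18-30 ALLOC][31-31 ALLOC][32-47 FREE]
Op 7: free(c) -> (freed c); heap: [0-5 ALLOC][6-30 FREE][31-31 ALLOC][32-47 FREE]
Op 8: d = realloc(d, 10) -> d = 31; heap: [0-5 ALLOC][6-30 FREE][31-40 ALLOC][41-47 FREE]
free(a): a = 0 -> block [0-5 ALLOC]; mark free, coalesce with adjacent free neighbors -> [0-30 FREE][31-40 ALLOC][41-47 FREE]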